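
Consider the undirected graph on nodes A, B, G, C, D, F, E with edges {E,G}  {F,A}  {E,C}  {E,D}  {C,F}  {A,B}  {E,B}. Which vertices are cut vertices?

E

Removing E increases the component count from 1 to 3, so E is a cut vertex.
By contrast removing G leaves 1 component; it is not a cut vertex. No other vertex is a cut vertex either.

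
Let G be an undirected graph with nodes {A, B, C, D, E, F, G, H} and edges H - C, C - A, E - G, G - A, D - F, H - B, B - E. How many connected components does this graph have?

Starting from D we can reach D, F. That is one component of size 2.
Starting from A we can reach A, B, C, E, G, H. That is one component of size 6.
Total: 2 components.

2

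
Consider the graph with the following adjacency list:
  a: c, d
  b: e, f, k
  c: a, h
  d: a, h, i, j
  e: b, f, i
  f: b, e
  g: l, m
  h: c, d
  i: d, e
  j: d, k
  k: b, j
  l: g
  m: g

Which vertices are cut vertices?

Removing d increases the component count from 2 to 3, so d is a cut vertex.
Removing g increases the component count from 2 to 3, so g is a cut vertex.
By contrast removing j leaves 2 components; it is not a cut vertex. No other vertex is a cut vertex either.

d, g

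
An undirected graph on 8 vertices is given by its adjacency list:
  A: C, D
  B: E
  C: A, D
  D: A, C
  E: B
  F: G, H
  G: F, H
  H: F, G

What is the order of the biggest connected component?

3

Starting from B we can reach B, E. That is one component of size 2.
Starting from F we can reach F, G, H. That is one component of size 3.
Starting from A we can reach A, C, D. That is one component of size 3.
The largest has 3 vertices.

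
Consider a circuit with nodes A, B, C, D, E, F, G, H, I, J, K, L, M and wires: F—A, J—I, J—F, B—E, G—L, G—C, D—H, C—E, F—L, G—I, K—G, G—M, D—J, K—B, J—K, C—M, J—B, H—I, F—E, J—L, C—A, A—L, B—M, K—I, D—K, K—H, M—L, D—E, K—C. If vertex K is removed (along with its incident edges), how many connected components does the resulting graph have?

With K gone, the remaining components are: {A, B, C, D, E, F, G, H, I, J, L, M}.
That is 1 component.

1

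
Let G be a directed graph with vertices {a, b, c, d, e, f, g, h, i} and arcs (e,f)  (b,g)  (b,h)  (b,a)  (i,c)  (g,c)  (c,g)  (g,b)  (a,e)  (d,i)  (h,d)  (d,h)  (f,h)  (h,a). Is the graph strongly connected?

Yes

From h we can reach every vertex (a, b, c, d, e, f, g, h, i), and every vertex can reach h (a, b, c, d, e, f, g, h, i). So the whole graph is one strongly connected component.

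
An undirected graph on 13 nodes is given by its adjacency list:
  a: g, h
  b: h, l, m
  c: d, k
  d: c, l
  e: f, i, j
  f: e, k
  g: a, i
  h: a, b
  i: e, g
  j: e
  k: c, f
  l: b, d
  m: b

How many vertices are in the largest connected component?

13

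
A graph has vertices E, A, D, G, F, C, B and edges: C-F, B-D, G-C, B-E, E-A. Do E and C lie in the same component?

No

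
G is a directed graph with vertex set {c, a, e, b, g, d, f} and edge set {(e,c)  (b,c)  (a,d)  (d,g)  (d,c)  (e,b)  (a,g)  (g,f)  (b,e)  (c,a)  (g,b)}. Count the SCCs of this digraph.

2

{a, b, c, d, e, g} are all mutually reachable — one SCC of size 6.
{f} is an SCC by itself.
That gives 2 strongly connected components.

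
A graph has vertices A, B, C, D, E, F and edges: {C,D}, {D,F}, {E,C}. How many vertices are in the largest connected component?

4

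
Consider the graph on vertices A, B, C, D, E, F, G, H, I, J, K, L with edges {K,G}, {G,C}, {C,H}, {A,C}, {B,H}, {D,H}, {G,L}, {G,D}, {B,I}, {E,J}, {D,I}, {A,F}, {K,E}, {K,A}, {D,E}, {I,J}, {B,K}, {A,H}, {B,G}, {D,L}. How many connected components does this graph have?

1

Starting from A we can reach A, B, C, D, E, F, G, H, I, J, K, L. That is one component of size 12.
Total: 1 component.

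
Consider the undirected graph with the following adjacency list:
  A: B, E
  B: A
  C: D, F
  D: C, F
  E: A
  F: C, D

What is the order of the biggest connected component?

3

Starting from C we can reach C, D, F. That is one component of size 3.
Starting from A we can reach A, B, E. That is one component of size 3.
The largest has 3 vertices.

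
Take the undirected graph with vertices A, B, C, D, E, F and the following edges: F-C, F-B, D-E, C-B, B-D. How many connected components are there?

A is isolated — a component by itself.
Starting from B we can reach B, C, D, E, F. That is one component of size 5.
Total: 2 components.

2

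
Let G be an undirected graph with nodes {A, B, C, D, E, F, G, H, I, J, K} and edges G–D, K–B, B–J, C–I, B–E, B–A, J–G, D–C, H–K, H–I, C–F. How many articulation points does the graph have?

2

Removing B increases the component count from 1 to 3, so B is a cut vertex.
Removing C increases the component count from 1 to 2, so C is a cut vertex.
By contrast removing H leaves 1 component; it is not a cut vertex. No other vertex is a cut vertex either.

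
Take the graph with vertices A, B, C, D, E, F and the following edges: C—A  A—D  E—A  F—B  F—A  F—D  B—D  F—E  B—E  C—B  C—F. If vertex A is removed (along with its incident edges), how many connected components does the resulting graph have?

1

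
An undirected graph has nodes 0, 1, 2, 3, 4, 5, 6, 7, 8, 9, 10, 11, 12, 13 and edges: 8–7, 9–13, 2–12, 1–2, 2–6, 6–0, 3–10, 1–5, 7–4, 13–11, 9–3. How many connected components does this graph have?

Starting from 4 we can reach 4, 7, 8. That is one component of size 3.
Starting from 3 we can reach 3, 9, 10, 11, 13. That is one component of size 5.
Starting from 0 we can reach 0, 1, 2, 5, 6, 12. That is one component of size 6.
Total: 3 components.

3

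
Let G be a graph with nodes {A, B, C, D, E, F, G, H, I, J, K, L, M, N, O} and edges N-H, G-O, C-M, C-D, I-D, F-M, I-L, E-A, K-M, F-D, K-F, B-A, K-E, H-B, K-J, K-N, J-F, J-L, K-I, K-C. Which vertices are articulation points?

K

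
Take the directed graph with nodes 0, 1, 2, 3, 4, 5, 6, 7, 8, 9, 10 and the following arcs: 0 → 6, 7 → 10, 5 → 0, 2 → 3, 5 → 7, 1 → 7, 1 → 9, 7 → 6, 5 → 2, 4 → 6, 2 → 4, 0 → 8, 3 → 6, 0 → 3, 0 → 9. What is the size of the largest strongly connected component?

{6} is an SCC by itself.
{5} is an SCC by itself.
{7} is an SCC by itself.
{10} is an SCC by itself.
{0} is an SCC by itself.
(and 6 more singleton SCCs)
The largest has 1 vertex.

1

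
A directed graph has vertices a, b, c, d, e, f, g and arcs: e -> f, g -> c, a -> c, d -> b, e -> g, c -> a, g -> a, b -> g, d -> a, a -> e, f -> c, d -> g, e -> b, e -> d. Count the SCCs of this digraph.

{a, b, c, d, e, f, g} are all mutually reachable — one SCC of size 7.
That gives 1 strongly connected component.

1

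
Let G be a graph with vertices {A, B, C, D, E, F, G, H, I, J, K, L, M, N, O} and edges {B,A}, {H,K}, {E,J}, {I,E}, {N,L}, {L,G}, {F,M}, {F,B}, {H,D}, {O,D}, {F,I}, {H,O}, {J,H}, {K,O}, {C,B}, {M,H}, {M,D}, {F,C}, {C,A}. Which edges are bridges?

G-L, L-N

The edges on the cycle F-C-A-B-F are not bridges since each lies on that cycle.
But removing L - G disconnects L from G; removing N - L disconnects N from L — these are bridges.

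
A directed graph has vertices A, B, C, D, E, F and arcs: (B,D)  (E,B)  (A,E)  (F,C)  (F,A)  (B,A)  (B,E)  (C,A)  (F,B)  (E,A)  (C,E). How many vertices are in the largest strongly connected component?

{A, B, E} are all mutually reachable — one SCC of size 3.
{D} is an SCC by itself.
{F} is an SCC by itself.
{C} is an SCC by itself.
The largest has 3 vertices.

3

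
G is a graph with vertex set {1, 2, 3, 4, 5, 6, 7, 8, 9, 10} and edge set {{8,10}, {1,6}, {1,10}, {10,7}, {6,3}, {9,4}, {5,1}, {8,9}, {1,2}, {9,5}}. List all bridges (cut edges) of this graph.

The edges on the cycle 8-9-5-1-10-8 are not bridges since each lies on that cycle.
But removing 1-6 disconnects 1 from 6; removing 1-2 disconnects 1 from 2; removing 3-6 disconnects 3 from 6; removing 9-4 disconnects 9 from 4 — these are bridges.
In total 5 edges are bridges.

1-2, 1-6, 10-7, 3-6, 4-9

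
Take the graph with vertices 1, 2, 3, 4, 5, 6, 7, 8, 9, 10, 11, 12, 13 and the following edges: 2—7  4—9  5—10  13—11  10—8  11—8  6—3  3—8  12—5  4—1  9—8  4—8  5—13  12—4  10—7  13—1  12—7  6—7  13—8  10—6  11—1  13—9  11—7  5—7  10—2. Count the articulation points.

Removing 8, for instance, still leaves 1 component. No single vertex removal increases the component count — the graph has no articulation points.

0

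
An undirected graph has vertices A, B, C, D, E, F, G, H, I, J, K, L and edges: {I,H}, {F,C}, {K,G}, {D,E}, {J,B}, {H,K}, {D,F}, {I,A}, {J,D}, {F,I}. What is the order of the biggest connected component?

11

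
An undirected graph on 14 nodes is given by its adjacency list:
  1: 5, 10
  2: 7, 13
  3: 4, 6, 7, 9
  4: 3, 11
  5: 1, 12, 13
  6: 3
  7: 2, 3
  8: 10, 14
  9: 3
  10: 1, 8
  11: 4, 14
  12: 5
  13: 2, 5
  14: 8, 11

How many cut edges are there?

3

The edges on the cycle 3-4-11-14-8-10-1-5-13-2-7-3 are not bridges since each lies on that cycle.
But removing 3-6 disconnects 3 from 6; removing 12-5 disconnects 12 from 5; removing 3-9 disconnects 3 from 9 — these are bridges.
That makes 3 bridges.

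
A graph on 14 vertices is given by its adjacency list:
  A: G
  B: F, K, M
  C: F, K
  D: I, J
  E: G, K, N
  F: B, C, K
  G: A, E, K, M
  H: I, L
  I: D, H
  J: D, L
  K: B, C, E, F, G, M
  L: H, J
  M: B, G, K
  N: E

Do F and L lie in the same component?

The component containing F is {A, B, C, E, F, G, K, M, N}, and L is not in it.

No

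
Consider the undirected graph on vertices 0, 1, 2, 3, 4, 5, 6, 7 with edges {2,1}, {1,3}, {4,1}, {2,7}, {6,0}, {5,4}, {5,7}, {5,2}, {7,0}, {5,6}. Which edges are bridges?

The edges on the cycle 5-2-7-5 are not bridges since each lies on that cycle.
But removing 1 - 3 disconnects 1 from 3 — this is a bridge.

1-3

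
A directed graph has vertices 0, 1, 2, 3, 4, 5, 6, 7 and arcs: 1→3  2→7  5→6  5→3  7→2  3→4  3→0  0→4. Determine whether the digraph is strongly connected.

There is no directed path from 5 to 7, so the graph is not strongly connected.

No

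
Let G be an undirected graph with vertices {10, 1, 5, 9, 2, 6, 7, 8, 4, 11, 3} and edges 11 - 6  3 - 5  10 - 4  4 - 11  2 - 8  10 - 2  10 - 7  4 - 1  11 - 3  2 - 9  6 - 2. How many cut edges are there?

The edges on the cycle 10-4-11-6-2-10 are not bridges since each lies on that cycle.
But removing 10 - 7 disconnects 10 from 7; removing 11 - 3 disconnects 11 from 3; removing 5 - 3 disconnects 5 from 3; removing 4 - 1 disconnects 4 from 1 — these are bridges.
In total 6 edges are bridges.

6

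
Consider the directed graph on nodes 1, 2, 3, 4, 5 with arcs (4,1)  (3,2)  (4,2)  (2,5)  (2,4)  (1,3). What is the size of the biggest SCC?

4

{1, 2, 3, 4} are all mutually reachable — one SCC of size 4.
{5} is an SCC by itself.
The largest has 4 vertices.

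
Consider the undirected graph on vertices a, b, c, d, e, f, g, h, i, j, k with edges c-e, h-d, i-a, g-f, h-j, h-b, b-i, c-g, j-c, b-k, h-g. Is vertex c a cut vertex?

Deleting c raises the number of components from 1 to 2, so c is a cut vertex.

Yes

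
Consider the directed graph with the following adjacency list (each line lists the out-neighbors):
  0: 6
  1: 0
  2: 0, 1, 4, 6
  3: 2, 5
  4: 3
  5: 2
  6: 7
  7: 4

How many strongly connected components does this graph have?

1

{0, 1, 2, 3, 4, 5, 6, 7} are all mutually reachable — one SCC of size 8.
That gives 1 strongly connected component.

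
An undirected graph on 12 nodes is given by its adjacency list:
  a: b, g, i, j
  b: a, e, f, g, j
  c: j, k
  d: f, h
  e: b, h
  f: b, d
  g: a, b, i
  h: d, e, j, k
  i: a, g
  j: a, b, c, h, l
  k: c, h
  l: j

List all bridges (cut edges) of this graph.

j-l

The edges on the cycle a-g-i-a are not bridges since each lies on that cycle.
But removing l-j disconnects l from j — this is a bridge.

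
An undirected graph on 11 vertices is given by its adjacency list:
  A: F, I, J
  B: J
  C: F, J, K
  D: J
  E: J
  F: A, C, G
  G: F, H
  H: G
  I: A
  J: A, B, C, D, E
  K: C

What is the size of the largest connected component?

11

Starting from A we can reach A, B, C, D, E, F, G, H, I, J, K. That is one component of size 11.
The largest has 11 vertices.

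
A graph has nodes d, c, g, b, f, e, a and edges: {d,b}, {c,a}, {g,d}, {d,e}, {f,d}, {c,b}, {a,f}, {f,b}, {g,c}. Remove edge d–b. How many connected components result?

1

d and b are still connected via d-f-b, so the component count stays at 1.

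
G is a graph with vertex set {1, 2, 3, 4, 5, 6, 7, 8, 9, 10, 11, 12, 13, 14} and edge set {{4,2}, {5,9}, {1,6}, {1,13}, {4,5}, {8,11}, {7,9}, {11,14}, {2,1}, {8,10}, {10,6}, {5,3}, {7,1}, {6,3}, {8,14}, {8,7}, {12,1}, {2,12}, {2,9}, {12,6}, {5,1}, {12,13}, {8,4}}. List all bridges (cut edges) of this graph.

none

The edges on the cycle 8-11-14-8 are not bridges since each lies on that cycle.
Every edge lies on some cycle, so there are no bridges.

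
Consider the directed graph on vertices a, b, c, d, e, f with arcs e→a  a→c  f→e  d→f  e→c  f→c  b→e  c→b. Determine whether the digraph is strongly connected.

No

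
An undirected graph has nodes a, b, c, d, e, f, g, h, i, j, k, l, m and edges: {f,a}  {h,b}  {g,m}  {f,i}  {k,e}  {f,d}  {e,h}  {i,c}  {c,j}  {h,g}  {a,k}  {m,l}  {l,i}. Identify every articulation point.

Removing c increases the component count from 1 to 2, so c is a cut vertex.
Removing f increases the component count from 1 to 2, so f is a cut vertex.
Removing h increases the component count from 1 to 2, so h is a cut vertex.
Likewise i is a cut vertex.
By contrast removing k leaves 1 component; it is not a cut vertex. No other vertex is a cut vertex either.

c, f, h, i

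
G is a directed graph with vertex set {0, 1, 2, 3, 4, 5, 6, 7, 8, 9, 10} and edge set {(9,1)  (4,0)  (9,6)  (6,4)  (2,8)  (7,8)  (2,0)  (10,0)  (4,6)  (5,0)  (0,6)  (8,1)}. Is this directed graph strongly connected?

There is no directed path from 8 to 10, so the graph is not strongly connected.

No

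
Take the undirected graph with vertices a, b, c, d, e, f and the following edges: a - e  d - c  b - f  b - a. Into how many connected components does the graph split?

2

Starting from c we can reach c, d. That is one component of size 2.
Starting from a we can reach a, b, e, f. That is one component of size 4.
Total: 2 components.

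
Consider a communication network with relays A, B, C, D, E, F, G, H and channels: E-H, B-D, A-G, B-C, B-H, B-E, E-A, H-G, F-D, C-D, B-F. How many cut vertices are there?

Removing B increases the component count from 1 to 2, so B is a cut vertex.
By contrast removing C leaves 1 component; it is not a cut vertex. No other vertex is a cut vertex either.

1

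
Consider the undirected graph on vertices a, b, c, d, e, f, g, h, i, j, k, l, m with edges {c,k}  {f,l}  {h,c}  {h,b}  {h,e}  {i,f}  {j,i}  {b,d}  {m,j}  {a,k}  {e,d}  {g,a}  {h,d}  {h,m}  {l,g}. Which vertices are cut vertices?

h

Removing h increases the component count from 1 to 2, so h is a cut vertex.
By contrast removing k leaves 1 component; it is not a cut vertex. No other vertex is a cut vertex either.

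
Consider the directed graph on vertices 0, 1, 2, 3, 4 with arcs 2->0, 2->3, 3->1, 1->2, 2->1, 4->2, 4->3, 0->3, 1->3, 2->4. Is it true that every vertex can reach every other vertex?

From 1 we can reach every vertex (0, 1, 2, 3, 4), and every vertex can reach 1 (0, 1, 2, 3, 4). So the whole graph is one strongly connected component.

Yes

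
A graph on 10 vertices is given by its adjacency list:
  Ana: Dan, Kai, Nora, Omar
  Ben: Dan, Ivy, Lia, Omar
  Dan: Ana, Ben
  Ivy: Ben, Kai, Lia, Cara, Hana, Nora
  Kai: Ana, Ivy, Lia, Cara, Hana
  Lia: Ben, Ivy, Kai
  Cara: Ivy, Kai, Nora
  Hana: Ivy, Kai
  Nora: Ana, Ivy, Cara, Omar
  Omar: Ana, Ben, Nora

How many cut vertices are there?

0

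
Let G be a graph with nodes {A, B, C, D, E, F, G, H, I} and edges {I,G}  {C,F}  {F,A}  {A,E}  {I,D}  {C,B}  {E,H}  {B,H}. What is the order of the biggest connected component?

6

Starting from D we can reach D, G, I. That is one component of size 3.
Starting from A we can reach A, B, C, E, F, H. That is one component of size 6.
The largest has 6 vertices.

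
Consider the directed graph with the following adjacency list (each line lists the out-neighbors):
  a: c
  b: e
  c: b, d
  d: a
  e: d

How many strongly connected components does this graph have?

1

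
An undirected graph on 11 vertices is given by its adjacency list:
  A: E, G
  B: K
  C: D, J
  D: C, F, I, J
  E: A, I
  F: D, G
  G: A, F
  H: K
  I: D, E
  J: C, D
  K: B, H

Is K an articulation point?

Yes

Deleting K raises the number of components from 2 to 3, so K is a cut vertex.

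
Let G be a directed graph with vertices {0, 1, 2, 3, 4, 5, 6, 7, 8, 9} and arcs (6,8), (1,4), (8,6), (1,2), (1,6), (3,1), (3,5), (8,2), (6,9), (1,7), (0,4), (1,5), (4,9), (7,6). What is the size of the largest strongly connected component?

{6, 8} are all mutually reachable — one SCC of size 2.
{7} is an SCC by itself.
{2} is an SCC by itself.
{1} is an SCC by itself.
{9} is an SCC by itself.
(and 4 more singleton SCCs)
The largest has 2 vertices.

2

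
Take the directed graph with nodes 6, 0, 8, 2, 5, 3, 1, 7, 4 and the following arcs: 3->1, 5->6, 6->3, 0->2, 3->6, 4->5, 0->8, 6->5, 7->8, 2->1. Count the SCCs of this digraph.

7

{3, 5, 6} are all mutually reachable — one SCC of size 3.
{0} is an SCC by itself.
{7} is an SCC by itself.
{2} is an SCC by itself.
{8} is an SCC by itself.
(and 2 more singleton SCCs)
That gives 7 strongly connected components.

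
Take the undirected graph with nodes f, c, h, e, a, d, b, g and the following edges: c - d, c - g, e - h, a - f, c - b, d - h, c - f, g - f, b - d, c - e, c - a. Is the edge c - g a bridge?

After removing c - g, the path c-f-g still connects them, so the edge is not a bridge.

No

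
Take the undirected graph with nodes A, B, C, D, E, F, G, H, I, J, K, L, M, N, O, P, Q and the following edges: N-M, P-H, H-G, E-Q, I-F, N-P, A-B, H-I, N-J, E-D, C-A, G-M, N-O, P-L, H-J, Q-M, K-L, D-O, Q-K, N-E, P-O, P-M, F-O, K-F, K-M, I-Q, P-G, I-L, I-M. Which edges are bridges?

A-B, A-C

The edges on the cycle N-E-Q-K-L-P-N are not bridges since each lies on that cycle.
But removing C-A disconnects C from A; removing B-A disconnects B from A — these are bridges.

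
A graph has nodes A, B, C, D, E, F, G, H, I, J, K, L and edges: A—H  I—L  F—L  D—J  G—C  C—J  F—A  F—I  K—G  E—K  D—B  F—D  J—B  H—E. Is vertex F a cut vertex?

Yes

Deleting F raises the number of components from 1 to 2, so F is a cut vertex.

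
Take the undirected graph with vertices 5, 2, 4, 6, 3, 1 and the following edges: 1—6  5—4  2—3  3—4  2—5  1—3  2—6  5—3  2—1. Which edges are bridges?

none

The edges on the cycle 5-3-4-5 are not bridges since each lies on that cycle.
Every edge lies on some cycle, so there are no bridges.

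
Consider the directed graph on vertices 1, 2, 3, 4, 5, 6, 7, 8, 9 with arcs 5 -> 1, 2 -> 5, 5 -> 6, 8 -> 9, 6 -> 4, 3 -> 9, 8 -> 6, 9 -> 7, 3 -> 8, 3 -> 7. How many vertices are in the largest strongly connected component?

1

{8} is an SCC by itself.
{1} is an SCC by itself.
{6} is an SCC by itself.
{7} is an SCC by itself.
{5} is an SCC by itself.
(and 4 more singleton SCCs)
The largest has 1 vertex.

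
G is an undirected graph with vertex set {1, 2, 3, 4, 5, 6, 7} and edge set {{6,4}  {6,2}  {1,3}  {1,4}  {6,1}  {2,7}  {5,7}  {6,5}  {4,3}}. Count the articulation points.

1

Removing 6 increases the component count from 1 to 2, so 6 is a cut vertex.
By contrast removing 1 leaves 1 component; it is not a cut vertex. No other vertex is a cut vertex either.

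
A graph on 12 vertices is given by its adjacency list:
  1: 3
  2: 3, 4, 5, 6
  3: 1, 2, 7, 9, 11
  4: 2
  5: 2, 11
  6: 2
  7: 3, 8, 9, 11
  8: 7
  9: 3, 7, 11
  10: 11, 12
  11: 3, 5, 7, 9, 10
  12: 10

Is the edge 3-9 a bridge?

After removing 3-9, the path 3-11-9 still connects them, so the edge is not a bridge.

No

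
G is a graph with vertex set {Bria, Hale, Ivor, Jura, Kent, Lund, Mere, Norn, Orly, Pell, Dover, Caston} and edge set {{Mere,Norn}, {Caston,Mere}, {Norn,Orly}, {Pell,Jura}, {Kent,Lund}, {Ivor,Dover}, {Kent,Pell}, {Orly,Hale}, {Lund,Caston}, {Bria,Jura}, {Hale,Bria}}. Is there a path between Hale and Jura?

Yes

From Hale we can reach Bria, Hale, Jura, Kent, Lund, Mere, Norn, Orly, Pell, Caston, which includes Jura.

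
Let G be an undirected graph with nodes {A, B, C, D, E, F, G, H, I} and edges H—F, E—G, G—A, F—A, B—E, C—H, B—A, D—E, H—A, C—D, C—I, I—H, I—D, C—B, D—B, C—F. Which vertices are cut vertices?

none

Removing B, for instance, still leaves 1 component. No single vertex removal increases the component count — the graph has no articulation points.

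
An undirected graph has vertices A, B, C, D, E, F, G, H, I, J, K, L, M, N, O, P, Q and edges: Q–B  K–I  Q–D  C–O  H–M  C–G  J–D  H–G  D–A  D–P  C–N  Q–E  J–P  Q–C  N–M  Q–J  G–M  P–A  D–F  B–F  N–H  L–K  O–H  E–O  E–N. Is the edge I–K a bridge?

Yes

Removing I–K leaves no path between I and K: the component count goes from 2 to 3. So it is a bridge.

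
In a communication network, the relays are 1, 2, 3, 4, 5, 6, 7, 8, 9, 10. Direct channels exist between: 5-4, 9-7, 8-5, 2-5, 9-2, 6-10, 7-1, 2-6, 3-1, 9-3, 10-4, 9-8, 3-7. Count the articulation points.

Removing 9 increases the component count from 1 to 2, so 9 is a cut vertex.
By contrast removing 7 leaves 1 component; it is not a cut vertex. No other vertex is a cut vertex either.

1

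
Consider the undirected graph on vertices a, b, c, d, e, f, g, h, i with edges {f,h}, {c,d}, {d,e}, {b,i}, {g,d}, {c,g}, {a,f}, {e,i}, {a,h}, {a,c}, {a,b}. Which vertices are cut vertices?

Removing a increases the component count from 1 to 2, so a is a cut vertex.
By contrast removing h leaves 1 component; it is not a cut vertex. No other vertex is a cut vertex either.

a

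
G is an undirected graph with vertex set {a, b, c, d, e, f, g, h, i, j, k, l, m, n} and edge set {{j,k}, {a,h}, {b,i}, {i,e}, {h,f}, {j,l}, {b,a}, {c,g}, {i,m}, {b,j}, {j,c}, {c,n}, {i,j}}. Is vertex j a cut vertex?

Yes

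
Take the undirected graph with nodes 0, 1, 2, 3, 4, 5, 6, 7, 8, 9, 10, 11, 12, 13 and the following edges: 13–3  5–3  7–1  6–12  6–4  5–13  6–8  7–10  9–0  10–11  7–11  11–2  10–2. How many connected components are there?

4

Starting from 0 we can reach 0, 9. That is one component of size 2.
Starting from 3 we can reach 3, 5, 13. That is one component of size 3.
Starting from 4 we can reach 4, 6, 8, 12. That is one component of size 4.
Starting from 1 we can reach 1, 2, 7, 10, 11. That is one component of size 5.
Total: 4 components.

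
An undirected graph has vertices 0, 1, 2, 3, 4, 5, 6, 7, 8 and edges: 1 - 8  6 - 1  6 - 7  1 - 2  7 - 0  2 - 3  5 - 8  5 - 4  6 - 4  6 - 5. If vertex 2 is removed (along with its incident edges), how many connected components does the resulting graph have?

With 2 gone, the remaining components are: {3}; {0, 1, 4, 5, 6, 7, 8}.
That is 2 components.

2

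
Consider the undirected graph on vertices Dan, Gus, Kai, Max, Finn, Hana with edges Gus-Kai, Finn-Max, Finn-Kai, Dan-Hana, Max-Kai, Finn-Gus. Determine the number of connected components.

2

Starting from Dan we can reach Dan, Hana. That is one component of size 2.
Starting from Gus we can reach Gus, Kai, Max, Finn. That is one component of size 4.
Total: 2 components.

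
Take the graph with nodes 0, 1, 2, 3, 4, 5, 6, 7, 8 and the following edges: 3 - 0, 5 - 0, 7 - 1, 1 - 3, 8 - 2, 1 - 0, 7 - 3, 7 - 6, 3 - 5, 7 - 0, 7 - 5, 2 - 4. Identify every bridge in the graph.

The edges on the cycle 7-1-3-7 are not bridges since each lies on that cycle.
But removing 8 - 2 disconnects 8 from 2; removing 7 - 6 disconnects 7 from 6; removing 4 - 2 disconnects 4 from 2 — these are bridges.

2-4, 2-8, 6-7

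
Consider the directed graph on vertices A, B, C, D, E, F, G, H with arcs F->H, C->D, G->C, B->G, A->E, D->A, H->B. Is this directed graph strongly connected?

There is no directed path from A to B, so the graph is not strongly connected.

No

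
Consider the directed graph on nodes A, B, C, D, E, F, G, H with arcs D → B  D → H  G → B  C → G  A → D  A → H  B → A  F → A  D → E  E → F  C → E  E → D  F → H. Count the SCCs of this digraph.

4

{A, B, D, E, F} are all mutually reachable — one SCC of size 5.
{C} is an SCC by itself.
{G} is an SCC by itself.
{H} is an SCC by itself.
That gives 4 strongly connected components.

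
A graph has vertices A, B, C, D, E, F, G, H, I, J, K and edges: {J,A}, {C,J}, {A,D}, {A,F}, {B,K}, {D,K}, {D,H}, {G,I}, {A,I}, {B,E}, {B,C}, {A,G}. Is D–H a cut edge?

Removing D–H leaves no path between D and H: the component count goes from 1 to 2. So it is a bridge.

Yes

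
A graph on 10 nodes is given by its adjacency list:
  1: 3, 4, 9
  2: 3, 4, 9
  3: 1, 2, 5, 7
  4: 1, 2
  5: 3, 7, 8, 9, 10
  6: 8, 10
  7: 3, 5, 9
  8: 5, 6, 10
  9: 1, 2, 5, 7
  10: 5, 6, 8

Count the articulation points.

1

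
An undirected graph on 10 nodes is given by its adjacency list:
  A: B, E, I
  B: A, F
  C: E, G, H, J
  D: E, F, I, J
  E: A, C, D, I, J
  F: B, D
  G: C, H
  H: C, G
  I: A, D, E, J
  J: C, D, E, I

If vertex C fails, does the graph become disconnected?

Deleting C raises the number of components from 1 to 2, so C is a cut vertex.

Yes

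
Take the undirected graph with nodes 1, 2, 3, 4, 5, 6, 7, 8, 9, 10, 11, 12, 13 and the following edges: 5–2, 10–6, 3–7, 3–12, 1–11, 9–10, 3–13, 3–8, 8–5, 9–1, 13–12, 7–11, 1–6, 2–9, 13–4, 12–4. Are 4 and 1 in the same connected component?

From 4 we can reach 1, 2, 3, 4, 5, 6, 7, 8, 9, 10, 11, 12, 13, which includes 1.

Yes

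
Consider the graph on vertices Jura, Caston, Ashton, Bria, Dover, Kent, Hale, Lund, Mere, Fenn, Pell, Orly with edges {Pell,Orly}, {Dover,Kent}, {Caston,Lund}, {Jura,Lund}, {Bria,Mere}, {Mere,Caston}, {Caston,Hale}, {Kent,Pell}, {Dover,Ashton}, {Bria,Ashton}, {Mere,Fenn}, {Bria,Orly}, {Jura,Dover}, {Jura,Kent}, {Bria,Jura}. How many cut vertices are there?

2

Removing Mere increases the component count from 1 to 2, so Mere is a cut vertex.
Removing Caston increases the component count from 1 to 2, so Caston is a cut vertex.
By contrast removing Orly leaves 1 component; it is not a cut vertex. No other vertex is a cut vertex either.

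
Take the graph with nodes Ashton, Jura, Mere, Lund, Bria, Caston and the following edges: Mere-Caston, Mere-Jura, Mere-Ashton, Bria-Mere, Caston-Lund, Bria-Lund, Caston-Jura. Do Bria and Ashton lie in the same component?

Yes

From Bria we can reach Bria, Jura, Lund, Mere, Ashton, Caston, which includes Ashton.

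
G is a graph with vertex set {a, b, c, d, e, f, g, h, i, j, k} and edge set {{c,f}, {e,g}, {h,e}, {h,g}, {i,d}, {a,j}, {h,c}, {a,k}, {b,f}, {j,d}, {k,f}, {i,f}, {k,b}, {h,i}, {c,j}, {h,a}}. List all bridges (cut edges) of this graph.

none

The edges on the cycle h-e-g-h are not bridges since each lies on that cycle.
Every edge lies on some cycle, so there are no bridges.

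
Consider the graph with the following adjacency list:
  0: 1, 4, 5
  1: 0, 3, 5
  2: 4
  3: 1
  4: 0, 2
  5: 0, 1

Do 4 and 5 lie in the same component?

From 4 we can reach 0, 1, 2, 3, 4, 5, which includes 5.

Yes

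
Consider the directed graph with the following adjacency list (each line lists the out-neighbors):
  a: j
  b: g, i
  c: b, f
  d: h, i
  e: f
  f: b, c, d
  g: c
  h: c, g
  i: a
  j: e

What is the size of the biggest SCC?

10

{a, b, c, d, e, f, g, h, i, j} are all mutually reachable — one SCC of size 10.
The largest has 10 vertices.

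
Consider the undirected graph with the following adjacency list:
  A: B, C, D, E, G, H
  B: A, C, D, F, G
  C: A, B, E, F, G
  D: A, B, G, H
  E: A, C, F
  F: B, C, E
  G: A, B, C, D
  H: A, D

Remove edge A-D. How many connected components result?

1

A and D are still connected via A-G-D, so the component count stays at 1.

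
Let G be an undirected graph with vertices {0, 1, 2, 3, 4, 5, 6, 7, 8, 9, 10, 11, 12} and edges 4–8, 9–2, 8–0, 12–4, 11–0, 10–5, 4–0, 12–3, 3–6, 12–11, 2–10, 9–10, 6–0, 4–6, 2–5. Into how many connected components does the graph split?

4

1 is isolated — a component by itself.
7 is isolated — a component by itself.
Starting from 2 we can reach 2, 5, 9, 10. That is one component of size 4.
Starting from 0 we can reach 0, 3, 4, 6, 8, 11, 12. That is one component of size 7.
Total: 4 components.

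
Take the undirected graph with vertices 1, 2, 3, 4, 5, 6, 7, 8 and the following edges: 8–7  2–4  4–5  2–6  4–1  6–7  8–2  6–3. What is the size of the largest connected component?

8

Starting from 1 we can reach 1, 2, 3, 4, 5, 6, 7, 8. That is one component of size 8.
The largest has 8 vertices.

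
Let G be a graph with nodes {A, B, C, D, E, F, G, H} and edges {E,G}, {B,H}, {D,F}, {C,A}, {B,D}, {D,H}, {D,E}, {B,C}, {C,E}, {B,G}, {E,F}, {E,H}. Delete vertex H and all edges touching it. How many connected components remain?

1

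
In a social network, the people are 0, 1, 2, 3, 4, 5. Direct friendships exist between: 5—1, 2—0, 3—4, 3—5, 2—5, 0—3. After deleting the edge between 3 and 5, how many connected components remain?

1

3 and 5 are still connected via 3-0-2-5, so the component count stays at 1.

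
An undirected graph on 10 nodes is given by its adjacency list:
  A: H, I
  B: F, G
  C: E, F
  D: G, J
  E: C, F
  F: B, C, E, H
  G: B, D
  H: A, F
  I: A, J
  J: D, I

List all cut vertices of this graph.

Removing F increases the component count from 1 to 2, so F is a cut vertex.
By contrast removing B leaves 1 component; it is not a cut vertex. No other vertex is a cut vertex either.

F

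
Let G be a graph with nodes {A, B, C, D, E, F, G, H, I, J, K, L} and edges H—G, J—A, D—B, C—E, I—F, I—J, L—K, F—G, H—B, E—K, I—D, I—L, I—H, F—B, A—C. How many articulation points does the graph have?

1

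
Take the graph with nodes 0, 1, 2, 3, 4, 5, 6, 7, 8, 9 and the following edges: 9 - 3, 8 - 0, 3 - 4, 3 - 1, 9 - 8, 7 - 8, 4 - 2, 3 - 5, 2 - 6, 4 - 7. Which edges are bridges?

The edges on the cycle 9-3-4-7-8-9 are not bridges since each lies on that cycle.
But removing 2 - 4 disconnects 2 from 4; removing 8 - 0 disconnects 8 from 0; removing 3 - 1 disconnects 3 from 1; removing 2 - 6 disconnects 2 from 6 — these are bridges.
In total 5 edges are bridges.

0-8, 1-3, 2-4, 2-6, 3-5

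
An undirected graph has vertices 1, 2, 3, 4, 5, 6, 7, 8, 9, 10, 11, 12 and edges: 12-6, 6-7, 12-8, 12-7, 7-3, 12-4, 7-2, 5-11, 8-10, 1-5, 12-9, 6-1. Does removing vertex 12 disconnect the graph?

Yes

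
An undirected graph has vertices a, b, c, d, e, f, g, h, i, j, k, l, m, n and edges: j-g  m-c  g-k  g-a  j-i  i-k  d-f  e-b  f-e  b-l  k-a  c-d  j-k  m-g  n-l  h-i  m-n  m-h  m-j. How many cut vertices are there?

1

Removing m increases the component count from 1 to 2, so m is a cut vertex.
By contrast removing j leaves 1 component; it is not a cut vertex. No other vertex is a cut vertex either.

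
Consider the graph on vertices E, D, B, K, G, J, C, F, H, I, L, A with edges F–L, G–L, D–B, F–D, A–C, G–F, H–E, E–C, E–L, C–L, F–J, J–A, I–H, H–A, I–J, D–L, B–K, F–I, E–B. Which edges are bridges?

B-K

The edges on the cycle F-D-B-E-H-I-F are not bridges since each lies on that cycle.
But removing B–K disconnects B from K — this is a bridge.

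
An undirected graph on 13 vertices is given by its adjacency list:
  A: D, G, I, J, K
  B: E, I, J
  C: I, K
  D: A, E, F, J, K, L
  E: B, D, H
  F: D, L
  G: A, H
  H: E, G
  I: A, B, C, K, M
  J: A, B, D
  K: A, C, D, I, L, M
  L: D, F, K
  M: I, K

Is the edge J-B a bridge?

After removing J-B, the path J-D-E-B still connects them, so the edge is not a bridge.

No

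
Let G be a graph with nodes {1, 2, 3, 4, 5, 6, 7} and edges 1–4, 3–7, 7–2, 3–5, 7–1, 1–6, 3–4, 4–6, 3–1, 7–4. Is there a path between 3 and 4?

Yes

From 3 we can reach 1, 2, 3, 4, 5, 6, 7, which includes 4.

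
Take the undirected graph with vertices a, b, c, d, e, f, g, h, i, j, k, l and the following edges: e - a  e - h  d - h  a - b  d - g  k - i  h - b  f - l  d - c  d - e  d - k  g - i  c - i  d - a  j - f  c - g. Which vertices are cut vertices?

d, f

Removing d increases the component count from 2 to 3, so d is a cut vertex.
Removing f increases the component count from 2 to 3, so f is a cut vertex.
By contrast removing h leaves 2 components; it is not a cut vertex. No other vertex is a cut vertex either.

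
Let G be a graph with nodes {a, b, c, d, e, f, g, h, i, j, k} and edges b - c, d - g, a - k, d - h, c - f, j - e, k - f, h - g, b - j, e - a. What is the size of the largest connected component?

7

i is isolated — a component by itself.
Starting from d we can reach d, g, h. That is one component of size 3.
Starting from a we can reach a, b, c, e, f, j, k. That is one component of size 7.
The largest has 7 vertices.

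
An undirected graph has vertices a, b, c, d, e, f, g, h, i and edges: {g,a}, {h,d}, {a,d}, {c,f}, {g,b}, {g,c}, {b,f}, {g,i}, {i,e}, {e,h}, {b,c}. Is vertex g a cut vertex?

Deleting g raises the number of components from 1 to 2, so g is a cut vertex.

Yes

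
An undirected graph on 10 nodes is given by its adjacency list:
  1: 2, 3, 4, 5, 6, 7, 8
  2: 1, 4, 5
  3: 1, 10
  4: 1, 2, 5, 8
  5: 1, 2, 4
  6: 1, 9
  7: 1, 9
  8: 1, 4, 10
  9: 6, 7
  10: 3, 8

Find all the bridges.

none

The edges on the cycle 1-6-9-7-1 are not bridges since each lies on that cycle.
Every edge lies on some cycle, so there are no bridges.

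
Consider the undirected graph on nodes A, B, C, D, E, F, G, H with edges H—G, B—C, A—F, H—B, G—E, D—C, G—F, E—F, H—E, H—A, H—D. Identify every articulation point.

H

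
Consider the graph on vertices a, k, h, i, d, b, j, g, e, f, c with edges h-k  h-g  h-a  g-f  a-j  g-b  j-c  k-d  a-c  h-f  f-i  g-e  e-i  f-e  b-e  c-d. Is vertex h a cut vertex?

Yes

Deleting h raises the number of components from 1 to 2, so h is a cut vertex.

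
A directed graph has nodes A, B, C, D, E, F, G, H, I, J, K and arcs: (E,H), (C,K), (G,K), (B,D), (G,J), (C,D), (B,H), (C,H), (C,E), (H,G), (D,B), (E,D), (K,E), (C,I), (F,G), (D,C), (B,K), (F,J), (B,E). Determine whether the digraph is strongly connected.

There is no directed path from I to B, so the graph is not strongly connected.

No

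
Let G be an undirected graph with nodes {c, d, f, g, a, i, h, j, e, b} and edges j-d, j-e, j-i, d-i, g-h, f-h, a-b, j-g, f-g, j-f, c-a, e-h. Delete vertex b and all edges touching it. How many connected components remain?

2

With b gone, the remaining components are: {a, c}; {d, e, f, g, h, i, j}.
That is 2 components.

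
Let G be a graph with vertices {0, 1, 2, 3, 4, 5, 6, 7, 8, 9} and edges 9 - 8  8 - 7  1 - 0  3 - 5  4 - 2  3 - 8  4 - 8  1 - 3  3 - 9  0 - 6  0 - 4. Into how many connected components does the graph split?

1

Starting from 0 we can reach 0, 1, 2, 3, 4, 5, 6, 7, 8, 9. That is one component of size 10.
Total: 1 component.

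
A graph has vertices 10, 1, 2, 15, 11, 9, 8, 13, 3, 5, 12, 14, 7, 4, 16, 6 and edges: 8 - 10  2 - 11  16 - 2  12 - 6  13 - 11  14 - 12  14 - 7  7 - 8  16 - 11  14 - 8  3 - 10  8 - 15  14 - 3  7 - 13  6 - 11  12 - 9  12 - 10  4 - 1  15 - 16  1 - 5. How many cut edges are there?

3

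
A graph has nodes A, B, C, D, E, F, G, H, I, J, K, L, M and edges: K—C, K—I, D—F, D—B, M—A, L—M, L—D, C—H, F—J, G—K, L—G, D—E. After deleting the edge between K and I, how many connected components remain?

Before removal there is 1 component.
K—I is a bridge — removing it separates K's side from I's side.
After removal: 2 components.

2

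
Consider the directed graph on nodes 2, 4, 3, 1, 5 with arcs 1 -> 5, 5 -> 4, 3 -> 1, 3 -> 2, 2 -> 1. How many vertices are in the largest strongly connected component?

{4} is an SCC by itself.
{2} is an SCC by itself.
{5} is an SCC by itself.
{3} is an SCC by itself.
{1} is an SCC by itself.
The largest has 1 vertex.

1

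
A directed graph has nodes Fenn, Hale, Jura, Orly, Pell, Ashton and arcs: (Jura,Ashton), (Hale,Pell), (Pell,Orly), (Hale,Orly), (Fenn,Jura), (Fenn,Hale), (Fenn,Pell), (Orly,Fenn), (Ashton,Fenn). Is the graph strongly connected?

Yes

From Ashton we can reach every vertex (Fenn, Hale, Jura, Orly, Pell, Ashton), and every vertex can reach Ashton (Fenn, Hale, Jura, Orly, Pell, Ashton). So the whole graph is one strongly connected component.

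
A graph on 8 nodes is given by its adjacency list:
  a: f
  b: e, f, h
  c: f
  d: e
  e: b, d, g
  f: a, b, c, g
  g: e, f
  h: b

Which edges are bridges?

a-f, b-h, c-f, d-e

The edges on the cycle g-f-b-e-g are not bridges since each lies on that cycle.
But removing f-a disconnects f from a; removing b-h disconnects b from h; removing f-c disconnects f from c; removing e-d disconnects e from d — these are bridges.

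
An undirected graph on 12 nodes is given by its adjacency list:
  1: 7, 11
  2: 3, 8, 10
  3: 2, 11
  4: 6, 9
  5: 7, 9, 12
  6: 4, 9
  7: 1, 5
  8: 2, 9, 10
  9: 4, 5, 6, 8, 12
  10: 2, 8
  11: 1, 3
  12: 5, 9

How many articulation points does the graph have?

1

Removing 9 increases the component count from 1 to 2, so 9 is a cut vertex.
By contrast removing 11 leaves 1 component; it is not a cut vertex. No other vertex is a cut vertex either.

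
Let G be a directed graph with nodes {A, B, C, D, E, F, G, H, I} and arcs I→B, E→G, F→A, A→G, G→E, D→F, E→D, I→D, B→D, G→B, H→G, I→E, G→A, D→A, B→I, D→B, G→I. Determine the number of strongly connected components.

{A, B, D, E, F, G, I} are all mutually reachable — one SCC of size 7.
{C} is an SCC by itself.
{H} is an SCC by itself.
That gives 3 strongly connected components.

3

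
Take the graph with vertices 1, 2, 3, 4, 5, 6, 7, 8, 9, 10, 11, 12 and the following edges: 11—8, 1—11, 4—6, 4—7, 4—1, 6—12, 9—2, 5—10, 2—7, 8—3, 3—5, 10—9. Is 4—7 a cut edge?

After removing 4—7, the path 4-1-11-8-3-5-10-9-2-7 still connects them, so the edge is not a bridge.

No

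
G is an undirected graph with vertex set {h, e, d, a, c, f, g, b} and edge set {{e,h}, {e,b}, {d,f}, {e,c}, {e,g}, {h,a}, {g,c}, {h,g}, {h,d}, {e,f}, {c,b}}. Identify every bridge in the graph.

The edges on the cycle e-h-d-f-e are not bridges since each lies on that cycle.
But removing h–a disconnects h from a — this is a bridge.

a-h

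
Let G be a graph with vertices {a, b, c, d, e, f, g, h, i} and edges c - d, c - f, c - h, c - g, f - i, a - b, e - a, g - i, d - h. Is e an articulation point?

No

Deleting e leaves 2 components (was 2), so e is not a cut vertex.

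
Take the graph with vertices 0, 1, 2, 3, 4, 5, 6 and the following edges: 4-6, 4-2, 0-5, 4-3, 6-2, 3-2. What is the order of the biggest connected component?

1 is isolated — a component by itself.
Starting from 0 we can reach 0, 5. That is one component of size 2.
Starting from 2 we can reach 2, 3, 4, 6. That is one component of size 4.
The largest has 4 vertices.

4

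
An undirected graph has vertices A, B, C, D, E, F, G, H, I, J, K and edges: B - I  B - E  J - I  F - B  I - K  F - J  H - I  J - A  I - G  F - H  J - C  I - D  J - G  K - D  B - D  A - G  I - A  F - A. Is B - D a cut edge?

No

After removing B - D, the path B-I-D still connects them, so the edge is not a bridge.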